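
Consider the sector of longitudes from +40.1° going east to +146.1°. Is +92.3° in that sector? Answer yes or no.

Yes

Band width going east from +40.1° to +146.1°: ((146.1 − 40.1) mod 360) = 106.0°.
Offset of +92.3° east of the west edge: ((92.3 − 40.1) mod 360) = 52.2°.
52.2° ≤ 106.0° ⇒ inside.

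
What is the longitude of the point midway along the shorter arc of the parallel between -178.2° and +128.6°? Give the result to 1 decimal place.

+155.2°

Signed shortest Δλ from -178.2° to +128.6° is -53.2°.
Midpoint longitude = -178.2° + (-53.2°)/2 = -178.2° − 26.6° = -204.8°.
Normalise into (−180°, 180°]: +155.2°.
(The naïve average (-178.2 + +128.6)/2 = -24.8° is on the wrong side of the globe.)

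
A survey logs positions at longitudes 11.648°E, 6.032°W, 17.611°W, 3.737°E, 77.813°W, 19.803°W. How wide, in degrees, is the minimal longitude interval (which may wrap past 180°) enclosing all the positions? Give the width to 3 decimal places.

89.461°

Sort the longitudes: -77.813°, -19.803°, -17.611°, -6.032°, +3.737°, +11.648°.
Eastward gaps between consecutive values (wrapping around): 58.010°, 2.192°, 11.579°, 9.769°, 7.911°, 270.539°.
Largest gap = 270.539° ⇒ minimal covering band is its complement: 360° − 270.539° = 89.461°.
Band runs from -77.813° eastward to +11.648°.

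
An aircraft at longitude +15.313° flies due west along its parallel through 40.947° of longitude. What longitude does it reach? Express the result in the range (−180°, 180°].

-25.634°

Start at +15.313°; shift −40.947° → -25.634°.
-25.634° already lies in (−180°, 180°].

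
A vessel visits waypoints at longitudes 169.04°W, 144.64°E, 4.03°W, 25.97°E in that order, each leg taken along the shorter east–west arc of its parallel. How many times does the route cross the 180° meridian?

Leg 1: -169.04° → +144.64°, shortest Δλ = -46.32° (west) — crosses 180°.
Leg 2: +144.64° → -4.03°, shortest Δλ = -148.67° (west) — does not cross 180°.
Leg 3: -4.03° → +25.97°, shortest Δλ = 30.0° (east) — does not cross 180°.
Total crossings: 1.

1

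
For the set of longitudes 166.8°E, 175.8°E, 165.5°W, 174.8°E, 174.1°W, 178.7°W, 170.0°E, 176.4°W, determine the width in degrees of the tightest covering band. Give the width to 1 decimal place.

27.7°

Sort the longitudes: -178.7°, -176.4°, -174.1°, -165.5°, +166.8°, +170.0°, +174.8°, +175.8°.
Eastward gaps between consecutive values (wrapping around): 2.3°, 2.3°, 8.6°, 332.3°, 3.2°, 4.8°, 1.0°, 5.5°.
Largest gap = 332.3° ⇒ minimal covering band is its complement: 360° − 332.3° = 27.7°.
Band runs from +166.8° eastward to -165.5°, crossing the antimeridian.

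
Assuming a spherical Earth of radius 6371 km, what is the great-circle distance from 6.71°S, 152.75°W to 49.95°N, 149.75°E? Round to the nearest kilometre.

Δλ = 149.75 − -152.75 = 302.50°; wrapped into (−180°, 180°]: -57.50°.
Δφ = 49.95 − -6.71 = 56.66°.
a = sin²(Δφ/2) + cos φ₁ · cos φ₂ · sin²(Δλ/2) = 0.373041.
c = 2·atan2(√a, √(1−a)) = 1.31407 rad → d = 6371·c ≈ 8371.92 km.

8372 km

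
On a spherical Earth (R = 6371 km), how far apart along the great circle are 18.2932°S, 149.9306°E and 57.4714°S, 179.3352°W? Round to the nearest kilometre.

Δλ = -179.3352 − 149.9306 = -329.2658°; wrapped into (−180°, 180°]: 30.7342°.
Δφ = -57.4714 − -18.2932 = -39.1782°.
a = sin²(Δφ/2) + cos φ₁ · cos φ₂ · sin²(Δλ/2) = 0.148261.
c = 2·atan2(√a, √(1−a)) = 0.79052 rad → d = 6371·c ≈ 5036.39 km.

5036 km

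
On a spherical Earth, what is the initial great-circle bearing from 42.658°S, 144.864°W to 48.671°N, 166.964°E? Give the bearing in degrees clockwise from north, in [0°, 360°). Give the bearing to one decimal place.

Δλ = 166.964 − -144.864 = 311.828°; wrapped into (−180°, 180°]: -48.172°.
θ = atan2( sin Δλ · cos φ₂ , cos φ₁ · sin φ₂ − sin φ₁ · cos φ₂ · cos Δλ )
  = atan2(-0.49208, 0.85067) = -30.048° → normalised to [0°, 360°): 329.952°.

330.0°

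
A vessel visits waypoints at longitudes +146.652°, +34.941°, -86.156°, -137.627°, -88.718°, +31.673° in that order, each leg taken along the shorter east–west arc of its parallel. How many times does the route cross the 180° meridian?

Leg 1: +146.652° → +34.941°, shortest Δλ = -111.711° (west) — does not cross 180°.
Leg 2: +34.941° → -86.156°, shortest Δλ = -121.097° (west) — does not cross 180°.
Leg 3: -86.156° → -137.627°, shortest Δλ = -51.471° (west) — does not cross 180°.
Leg 4: -137.627° → -88.718°, shortest Δλ = 48.909° (east) — does not cross 180°.
Leg 5: -88.718° → +31.673°, shortest Δλ = 120.391° (east) — does not cross 180°.
Total crossings: 0.

0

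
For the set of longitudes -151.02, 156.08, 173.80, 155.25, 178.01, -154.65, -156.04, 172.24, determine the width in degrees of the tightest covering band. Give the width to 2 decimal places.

Sort the longitudes: -156.04°, -154.65°, -151.02°, +155.25°, +156.08°, +172.24°, +173.80°, +178.01°.
Eastward gaps between consecutive values (wrapping around): 1.39°, 3.63°, 306.27°, 0.83°, 16.16°, 1.56°, 4.21°, 25.95°.
Largest gap = 306.27° ⇒ minimal covering band is its complement: 360° − 306.27° = 53.73°.
Band runs from +155.25° eastward to -151.02°, crossing the antimeridian.

53.73°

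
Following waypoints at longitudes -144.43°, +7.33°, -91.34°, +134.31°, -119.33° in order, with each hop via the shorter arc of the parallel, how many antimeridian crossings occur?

Leg 1: -144.43° → +7.33°, shortest Δλ = 151.76° (east) — does not cross 180°.
Leg 2: +7.33° → -91.34°, shortest Δλ = -98.67° (west) — does not cross 180°.
Leg 3: -91.34° → +134.31°, shortest Δλ = -134.35° (west) — crosses 180°.
Leg 4: +134.31° → -119.33°, shortest Δλ = 106.36° (east) — crosses 180°.
Total crossings: 2.

2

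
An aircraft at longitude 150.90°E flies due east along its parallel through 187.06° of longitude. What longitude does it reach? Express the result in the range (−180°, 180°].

22.04°W

Start at +150.90°; shift +187.06° → +337.96°.
+337.96° lies outside (−180°, 180°]; subtract 360° → -22.04°.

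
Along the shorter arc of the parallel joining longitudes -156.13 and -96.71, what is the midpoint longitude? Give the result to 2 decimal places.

-126.42°

Signed shortest Δλ from -156.13° to -96.71° is +59.42°.
Midpoint longitude = -156.13° + (+59.42°)/2 = -156.13° + 29.71° = -126.42°.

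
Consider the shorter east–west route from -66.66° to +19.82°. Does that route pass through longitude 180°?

Signed shortest Δλ = ((19.82 − -66.66 + 180) mod 360) − 180 = 86.48°.
Going east by 86.48° from -66.66° reaches +19.82° without touching 180°.

No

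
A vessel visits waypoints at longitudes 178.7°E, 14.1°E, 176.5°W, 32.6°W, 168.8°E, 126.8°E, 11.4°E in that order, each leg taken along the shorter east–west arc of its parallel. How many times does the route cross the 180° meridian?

2

Leg 1: +178.7° → +14.1°, shortest Δλ = -164.6° (west) — does not cross 180°.
Leg 2: +14.1° → -176.5°, shortest Δλ = 169.4° (east) — crosses 180°.
Leg 3: -176.5° → -32.6°, shortest Δλ = 143.9° (east) — does not cross 180°.
Leg 4: -32.6° → +168.8°, shortest Δλ = -158.6° (west) — crosses 180°.
Leg 5: +168.8° → +126.8°, shortest Δλ = -42.0° (west) — does not cross 180°.
Leg 6: +126.8° → +11.4°, shortest Δλ = -115.4° (west) — does not cross 180°.
Total crossings: 2.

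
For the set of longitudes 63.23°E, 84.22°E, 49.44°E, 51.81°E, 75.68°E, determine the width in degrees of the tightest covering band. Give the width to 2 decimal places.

Sort the longitudes: +49.44°, +51.81°, +63.23°, +75.68°, +84.22°.
Eastward gaps between consecutive values (wrapping around): 2.37°, 11.42°, 12.45°, 8.54°, 325.22°.
Largest gap = 325.22° ⇒ minimal covering band is its complement: 360° − 325.22° = 34.78°.
Band runs from +49.44° eastward to +84.22°.

34.78°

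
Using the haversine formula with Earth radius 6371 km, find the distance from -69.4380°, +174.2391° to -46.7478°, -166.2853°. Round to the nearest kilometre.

2742 km

Δλ = -166.2853 − 174.2391 = -340.5244°; wrapped into (−180°, 180°]: 19.4756°.
Δφ = -46.7478 − -69.4380 = 22.6902°.
a = sin²(Δφ/2) + cos φ₁ · cos φ₂ · sin²(Δλ/2) = 0.045583.
c = 2·atan2(√a, √(1−a)) = 0.43032 rad → d = 6371·c ≈ 2741.54 km.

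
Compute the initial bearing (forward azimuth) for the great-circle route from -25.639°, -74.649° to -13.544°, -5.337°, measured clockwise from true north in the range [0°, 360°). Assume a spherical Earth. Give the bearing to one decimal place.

93.9°

Δλ = -5.337 − -74.649 = 69.312°.
θ = atan2( sin Δλ · cos φ₂ , cos φ₁ · sin φ₂ − sin φ₁ · cos φ₂ · cos Δλ )
  = atan2(0.90950, -0.06252) = 93.932° → normalised to [0°, 360°): 93.932°.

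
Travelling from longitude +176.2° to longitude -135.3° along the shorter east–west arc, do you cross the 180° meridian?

Yes

Naïve |-135.3 − 176.2| = 311.5° > 180°, so the shorter arc goes the other way round — across 180°.
Signed shortest Δλ = ((-135.3 − 176.2 + 180) mod 360) − 180 = 48.5°.
Going east by 48.5° from +176.2° passes through 180° before reaching -135.3°.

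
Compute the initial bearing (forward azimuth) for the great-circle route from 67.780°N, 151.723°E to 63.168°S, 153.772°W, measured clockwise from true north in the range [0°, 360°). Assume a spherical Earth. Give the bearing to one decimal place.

Δλ = -153.772 − 151.723 = -305.495°; wrapped into (−180°, 180°]: 54.505°.
θ = atan2( sin Δλ · cos φ₂ , cos φ₁ · sin φ₂ − sin φ₁ · cos φ₂ · cos Δλ )
  = atan2(0.36750, -0.58007) = 147.644° → normalised to [0°, 360°): 147.644°.

147.6°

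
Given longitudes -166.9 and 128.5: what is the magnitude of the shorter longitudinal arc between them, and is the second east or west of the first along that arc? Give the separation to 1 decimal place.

Raw difference: 128.5 − -166.9 = 295.4°.
Normalise into (−180°, 180°]: 295.4° − 360° = -64.6°.
Negative ⇒ the second point lies to the west; separation 64.6°.

64.6° west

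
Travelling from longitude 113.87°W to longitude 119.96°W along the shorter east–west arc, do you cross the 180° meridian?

Signed shortest Δλ = ((-119.96 − -113.87 + 180) mod 360) − 180 = -6.09°.
Going west by 6.09° from -113.87° reaches -119.96° without touching 180°.

No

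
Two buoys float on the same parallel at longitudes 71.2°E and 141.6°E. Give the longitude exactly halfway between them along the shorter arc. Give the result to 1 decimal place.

106.4°E

Signed shortest Δλ from +71.2° to +141.6° is +70.4°.
Midpoint longitude = +71.2° + (+70.4°)/2 = +71.2° + 35.2° = +106.4°.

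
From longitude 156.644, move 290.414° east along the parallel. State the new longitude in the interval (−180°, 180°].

Start at +156.644°; shift +290.414° → +447.058°.
+447.058° lies outside (−180°, 180°]; subtract 360° → +87.058°.

+87.058°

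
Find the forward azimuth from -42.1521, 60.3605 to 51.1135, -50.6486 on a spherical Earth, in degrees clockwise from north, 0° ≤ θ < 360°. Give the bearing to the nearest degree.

306°

Δλ = -50.6486 − 60.3605 = -111.0091°.
θ = atan2( sin Δλ · cos φ₂ , cos φ₁ · sin φ₂ − sin φ₁ · cos φ₂ · cos Δλ )
  = atan2(-0.58605, 0.42603) = -53.985° → normalised to [0°, 360°): 306.015°.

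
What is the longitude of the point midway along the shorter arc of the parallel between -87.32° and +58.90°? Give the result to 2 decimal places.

-14.21°

Signed shortest Δλ from -87.32° to +58.90° is +146.22°.
Midpoint longitude = -87.32° + (+146.22°)/2 = -87.32° + 73.11° = -14.21°.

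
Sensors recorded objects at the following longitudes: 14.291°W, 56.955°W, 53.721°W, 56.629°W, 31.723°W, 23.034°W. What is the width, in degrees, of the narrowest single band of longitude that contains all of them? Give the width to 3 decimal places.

Sort the longitudes: -56.955°, -56.629°, -53.721°, -31.723°, -23.034°, -14.291°.
Eastward gaps between consecutive values (wrapping around): 0.326°, 2.908°, 21.998°, 8.689°, 8.743°, 317.336°.
Largest gap = 317.336° ⇒ minimal covering band is its complement: 360° − 317.336° = 42.664°.
Band runs from -56.955° eastward to -14.291°.

42.664°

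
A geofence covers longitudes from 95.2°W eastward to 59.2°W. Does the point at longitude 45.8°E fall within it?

No

Band width going east from -95.2° to -59.2°: ((-59.2 − -95.2) mod 360) = 36.0°.
Offset of +45.8° east of the west edge: ((45.8 − -95.2) mod 360) = 141.0°.
141.0° > 36.0° ⇒ outside.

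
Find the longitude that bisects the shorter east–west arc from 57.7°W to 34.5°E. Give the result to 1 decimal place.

Signed shortest Δλ from -57.7° to +34.5° is +92.2°.
Midpoint longitude = -57.7° + (+92.2°)/2 = -57.7° + 46.1° = -11.6°.

11.6°W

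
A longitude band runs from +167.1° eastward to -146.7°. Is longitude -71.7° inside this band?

No

Band width going east from +167.1° to -146.7°: ((-146.7 − 167.1) mod 360) = 46.2°.
Offset of -71.7° east of the west edge: ((-71.7 − 167.1) mod 360) = 121.2°.
121.2° > 46.2° ⇒ outside.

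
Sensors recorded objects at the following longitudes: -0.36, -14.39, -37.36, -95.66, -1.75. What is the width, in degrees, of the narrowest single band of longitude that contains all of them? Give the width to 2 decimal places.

95.30°

Sort the longitudes: -95.66°, -37.36°, -14.39°, -1.75°, -0.36°.
Eastward gaps between consecutive values (wrapping around): 58.30°, 22.97°, 12.64°, 1.39°, 264.70°.
Largest gap = 264.70° ⇒ minimal covering band is its complement: 360° − 264.70° = 95.30°.
Band runs from -95.66° eastward to -0.36°.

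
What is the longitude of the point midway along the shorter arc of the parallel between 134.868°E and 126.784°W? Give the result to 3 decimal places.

175.958°W

Signed shortest Δλ from +134.868° to -126.784° is +98.348°.
Midpoint longitude = +134.868° + (+98.348°)/2 = +134.868° + 49.174° = +184.042°.
Normalise into (−180°, 180°]: -175.958°.
(The naïve average (+134.868 + -126.784)/2 = 4.042° is on the wrong side of the globe.)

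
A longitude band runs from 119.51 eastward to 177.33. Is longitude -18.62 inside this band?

No

Band width going east from +119.51° to +177.33°: ((177.33 − 119.51) mod 360) = 57.82°.
Offset of -18.62° east of the west edge: ((-18.62 − 119.51) mod 360) = 221.87°.
221.87° > 57.82° ⇒ outside.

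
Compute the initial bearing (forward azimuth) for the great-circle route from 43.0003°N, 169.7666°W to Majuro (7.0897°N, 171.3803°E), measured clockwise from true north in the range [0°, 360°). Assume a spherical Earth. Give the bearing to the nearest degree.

Δλ = 171.3803 − -169.7666 = 341.1469°; wrapped into (−180°, 180°]: -18.8531°.
θ = atan2( sin Δλ · cos φ₂ , cos φ₁ · sin φ₂ − sin φ₁ · cos φ₂ · cos Δλ )
  = atan2(-0.32067, -0.55021) = -149.766° → normalised to [0°, 360°): 210.234°.

210°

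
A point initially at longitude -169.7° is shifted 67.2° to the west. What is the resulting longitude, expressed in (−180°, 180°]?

Start at -169.7°; shift −67.2° → -236.9°.
-236.9° lies outside (−180°, 180°]; add 360° → +123.1°.

+123.1°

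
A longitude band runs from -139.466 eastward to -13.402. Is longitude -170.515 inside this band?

No

Band width going east from -139.466° to -13.402°: ((-13.402 − -139.466) mod 360) = 126.064°.
Offset of -170.515° east of the west edge: ((-170.515 − -139.466) mod 360) = 328.951°.
328.951° > 126.064° ⇒ outside.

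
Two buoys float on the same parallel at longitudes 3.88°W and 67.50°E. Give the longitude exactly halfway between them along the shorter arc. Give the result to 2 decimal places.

Signed shortest Δλ from -3.88° to +67.50° is +71.38°.
Midpoint longitude = -3.88° + (+71.38°)/2 = -3.88° + 35.69° = +31.81°.

31.81°E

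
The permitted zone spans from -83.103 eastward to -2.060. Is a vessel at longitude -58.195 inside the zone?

Yes

Band width going east from -83.103° to -2.060°: ((-2.060 − -83.103) mod 360) = 81.043°.
Offset of -58.195° east of the west edge: ((-58.195 − -83.103) mod 360) = 24.908°.
24.908° ≤ 81.043° ⇒ inside.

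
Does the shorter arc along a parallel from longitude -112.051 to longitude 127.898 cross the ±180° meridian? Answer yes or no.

Yes

Naïve |127.898 − -112.051| = 239.949° > 180°, so the shorter arc goes the other way round — across 180°.
Signed shortest Δλ = ((127.898 − -112.051 + 180) mod 360) − 180 = -120.051°.
Going west by 120.051° from -112.051° passes through 180° before reaching +127.898°.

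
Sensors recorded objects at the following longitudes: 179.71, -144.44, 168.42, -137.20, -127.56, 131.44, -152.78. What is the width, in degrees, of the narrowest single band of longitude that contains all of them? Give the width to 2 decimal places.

Sort the longitudes: -152.78°, -144.44°, -137.20°, -127.56°, +131.44°, +168.42°, +179.71°.
Eastward gaps between consecutive values (wrapping around): 8.34°, 7.24°, 9.64°, 259.00°, 36.98°, 11.29°, 27.51°.
Largest gap = 259.00° ⇒ minimal covering band is its complement: 360° − 259.00° = 101.00°.
Band runs from +131.44° eastward to -127.56°, crossing the antimeridian.

101.00°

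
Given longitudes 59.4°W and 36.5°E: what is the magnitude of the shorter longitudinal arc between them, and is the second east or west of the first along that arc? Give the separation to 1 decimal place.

95.9° east

Raw difference: 36.5 − -59.4 = 95.9°.
Normalise into (−180°, 180°]: 95.9° stays 95.9°.
Positive ⇒ the second point lies to the east; separation 95.9°.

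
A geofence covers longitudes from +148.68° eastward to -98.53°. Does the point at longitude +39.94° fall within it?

No

Band width going east from +148.68° to -98.53°: ((-98.53 − 148.68) mod 360) = 112.79°.
Offset of +39.94° east of the west edge: ((39.94 − 148.68) mod 360) = 251.26°.
251.26° > 112.79° ⇒ outside.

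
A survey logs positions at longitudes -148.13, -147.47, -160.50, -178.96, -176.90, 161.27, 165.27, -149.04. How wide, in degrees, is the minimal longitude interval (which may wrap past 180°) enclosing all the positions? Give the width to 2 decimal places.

Sort the longitudes: -178.96°, -176.90°, -160.50°, -149.04°, -148.13°, -147.47°, +161.27°, +165.27°.
Eastward gaps between consecutive values (wrapping around): 2.06°, 16.40°, 11.46°, 0.91°, 0.66°, 308.74°, 4.00°, 15.77°.
Largest gap = 308.74° ⇒ minimal covering band is its complement: 360° − 308.74° = 51.26°.
Band runs from +161.27° eastward to -147.47°, crossing the antimeridian.

51.26°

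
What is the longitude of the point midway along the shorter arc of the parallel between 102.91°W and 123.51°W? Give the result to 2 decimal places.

Signed shortest Δλ from -102.91° to -123.51° is -20.60°.
Midpoint longitude = -102.91° + (-20.60°)/2 = -102.91° − 10.30° = -113.21°.

113.21°W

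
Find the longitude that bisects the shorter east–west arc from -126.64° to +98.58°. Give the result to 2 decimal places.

+165.97°

Signed shortest Δλ from -126.64° to +98.58° is -134.78°.
Midpoint longitude = -126.64° + (-134.78°)/2 = -126.64° − 67.39° = -194.03°.
Normalise into (−180°, 180°]: +165.97°.
(The naïve average (-126.64 + +98.58)/2 = -14.03° is on the wrong side of the globe.)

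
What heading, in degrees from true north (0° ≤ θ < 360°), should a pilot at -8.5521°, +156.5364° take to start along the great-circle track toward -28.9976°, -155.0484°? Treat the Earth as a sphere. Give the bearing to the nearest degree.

Δλ = -155.0484 − 156.5364 = -311.5848°; wrapped into (−180°, 180°]: 48.4152°.
θ = atan2( sin Δλ · cos φ₂ , cos φ₁ · sin φ₂ − sin φ₁ · cos φ₂ · cos Δλ )
  = atan2(0.65421, -0.39305) = 120.998° → normalised to [0°, 360°): 120.998°.

121°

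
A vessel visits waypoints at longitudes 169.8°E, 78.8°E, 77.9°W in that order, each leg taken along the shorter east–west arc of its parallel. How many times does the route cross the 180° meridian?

Leg 1: +169.8° → +78.8°, shortest Δλ = -91.0° (west) — does not cross 180°.
Leg 2: +78.8° → -77.9°, shortest Δλ = -156.7° (west) — does not cross 180°.
Total crossings: 0.

0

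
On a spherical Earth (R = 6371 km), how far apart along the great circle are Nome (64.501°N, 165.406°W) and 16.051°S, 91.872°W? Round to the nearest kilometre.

Δλ = -91.872 − -165.406 = 73.534°.
Δφ = -16.051 − 64.501 = -80.552°.
a = sin²(Δφ/2) + cos φ₁ · cos φ₂ · sin²(Δλ/2) = 0.566148.
c = 2·atan2(√a, √(1−a)) = 1.70348 rad → d = 6371·c ≈ 10852.87 km.

10853 km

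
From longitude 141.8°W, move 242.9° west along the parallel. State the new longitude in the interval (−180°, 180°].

Start at -141.8°; shift −242.9° → -384.7°.
-384.7° lies outside (−180°, 180°]; add 360° → -24.7°.

24.7°W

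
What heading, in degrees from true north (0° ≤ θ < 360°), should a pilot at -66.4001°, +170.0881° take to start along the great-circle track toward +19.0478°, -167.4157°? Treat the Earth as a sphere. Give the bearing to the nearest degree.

21°

Δλ = -167.4157 − 170.0881 = -337.5038°; wrapped into (−180°, 180°]: 22.4962°.
θ = atan2( sin Δλ · cos φ₂ , cos φ₁ · sin φ₂ − sin φ₁ · cos φ₂ · cos Δλ )
  = atan2(0.36167, 0.93093) = 21.231° → normalised to [0°, 360°): 21.231°.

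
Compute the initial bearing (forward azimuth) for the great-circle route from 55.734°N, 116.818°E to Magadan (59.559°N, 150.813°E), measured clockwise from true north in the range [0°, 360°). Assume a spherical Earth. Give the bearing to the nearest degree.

64°

Δλ = 150.813 − 116.818 = 33.995°.
θ = atan2( sin Δλ · cos φ₂ , cos φ₁ · sin φ₂ − sin φ₁ · cos φ₂ · cos Δλ )
  = atan2(0.28328, 0.13827) = 63.982° → normalised to [0°, 360°): 63.982°.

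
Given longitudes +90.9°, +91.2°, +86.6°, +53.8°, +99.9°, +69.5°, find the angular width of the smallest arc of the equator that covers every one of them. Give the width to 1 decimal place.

Sort the longitudes: +53.8°, +69.5°, +86.6°, +90.9°, +91.2°, +99.9°.
Eastward gaps between consecutive values (wrapping around): 15.7°, 17.1°, 4.3°, 0.3°, 8.7°, 313.9°.
Largest gap = 313.9° ⇒ minimal covering band is its complement: 360° − 313.9° = 46.1°.
Band runs from +53.8° eastward to +99.9°.

46.1°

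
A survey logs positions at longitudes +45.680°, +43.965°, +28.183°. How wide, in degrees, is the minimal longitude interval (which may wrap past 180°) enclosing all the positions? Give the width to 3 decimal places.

Sort the longitudes: +28.183°, +43.965°, +45.680°.
Eastward gaps between consecutive values (wrapping around): 15.782°, 1.715°, 342.503°.
Largest gap = 342.503° ⇒ minimal covering band is its complement: 360° − 342.503° = 17.497°.
Band runs from +28.183° eastward to +45.680°.

17.497°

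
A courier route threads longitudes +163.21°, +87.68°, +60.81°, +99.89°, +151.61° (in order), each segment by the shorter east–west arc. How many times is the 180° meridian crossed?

Leg 1: +163.21° → +87.68°, shortest Δλ = -75.53° (west) — does not cross 180°.
Leg 2: +87.68° → +60.81°, shortest Δλ = -26.87° (west) — does not cross 180°.
Leg 3: +60.81° → +99.89°, shortest Δλ = 39.08° (east) — does not cross 180°.
Leg 4: +99.89° → +151.61°, shortest Δλ = 51.72° (east) — does not cross 180°.
Total crossings: 0.

0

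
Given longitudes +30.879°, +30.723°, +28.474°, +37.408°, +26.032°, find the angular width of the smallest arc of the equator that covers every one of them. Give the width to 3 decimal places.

Sort the longitudes: +26.032°, +28.474°, +30.723°, +30.879°, +37.408°.
Eastward gaps between consecutive values (wrapping around): 2.442°, 2.249°, 0.156°, 6.529°, 348.624°.
Largest gap = 348.624° ⇒ minimal covering band is its complement: 360° − 348.624° = 11.376°.
Band runs from +26.032° eastward to +37.408°.

11.376°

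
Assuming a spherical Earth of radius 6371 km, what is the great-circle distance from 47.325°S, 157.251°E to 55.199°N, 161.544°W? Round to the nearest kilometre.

12033 km

Δλ = -161.544 − 157.251 = -318.795°; wrapped into (−180°, 180°]: 41.205°.
Δφ = 55.199 − -47.325 = 102.524°.
a = sin²(Δφ/2) + cos φ₁ · cos φ₂ · sin²(Δλ/2) = 0.656326.
c = 2·atan2(√a, √(1−a)) = 1.88878 rad → d = 6371·c ≈ 12033.42 km.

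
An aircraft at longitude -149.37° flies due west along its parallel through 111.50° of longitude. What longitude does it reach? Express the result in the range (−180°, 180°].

+99.13°

Start at -149.37°; shift −111.50° → -260.87°.
-260.87° lies outside (−180°, 180°]; add 360° → +99.13°.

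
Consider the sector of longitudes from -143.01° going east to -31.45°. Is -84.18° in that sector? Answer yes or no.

Yes

Band width going east from -143.01° to -31.45°: ((-31.45 − -143.01) mod 360) = 111.56°.
Offset of -84.18° east of the west edge: ((-84.18 − -143.01) mod 360) = 58.83°.
58.83° ≤ 111.56° ⇒ inside.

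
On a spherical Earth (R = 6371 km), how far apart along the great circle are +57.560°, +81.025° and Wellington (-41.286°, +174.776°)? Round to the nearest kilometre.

Δλ = 174.776 − 81.025 = 93.751°.
Δφ = -41.286 − 57.560 = -98.846°.
a = sin²(Δφ/2) + cos φ₁ · cos φ₂ · sin²(Δλ/2) = 0.791613.
c = 2·atan2(√a, √(1−a)) = 2.19349 rad → d = 6371·c ≈ 13974.72 km.

13975 km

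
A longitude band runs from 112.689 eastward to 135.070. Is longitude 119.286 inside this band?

Yes

Band width going east from +112.689° to +135.070°: ((135.070 − 112.689) mod 360) = 22.381°.
Offset of +119.286° east of the west edge: ((119.286 − 112.689) mod 360) = 6.597°.
6.597° ≤ 22.381° ⇒ inside.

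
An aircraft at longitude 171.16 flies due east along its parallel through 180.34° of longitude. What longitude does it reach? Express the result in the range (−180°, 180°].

-8.50°

Start at +171.16°; shift +180.34° → +351.50°.
+351.50° lies outside (−180°, 180°]; subtract 360° → -8.50°.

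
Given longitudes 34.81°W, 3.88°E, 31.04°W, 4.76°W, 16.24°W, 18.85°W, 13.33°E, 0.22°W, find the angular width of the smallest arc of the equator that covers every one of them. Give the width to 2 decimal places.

Sort the longitudes: -34.81°, -31.04°, -18.85°, -16.24°, -4.76°, -0.22°, +3.88°, +13.33°.
Eastward gaps between consecutive values (wrapping around): 3.77°, 12.19°, 2.61°, 11.48°, 4.54°, 4.10°, 9.45°, 311.86°.
Largest gap = 311.86° ⇒ minimal covering band is its complement: 360° − 311.86° = 48.14°.
Band runs from -34.81° eastward to +13.33°.

48.14°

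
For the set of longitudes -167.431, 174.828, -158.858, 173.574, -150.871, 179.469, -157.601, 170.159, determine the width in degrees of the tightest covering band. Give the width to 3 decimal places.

Sort the longitudes: -167.431°, -158.858°, -157.601°, -150.871°, +170.159°, +173.574°, +174.828°, +179.469°.
Eastward gaps between consecutive values (wrapping around): 8.573°, 1.257°, 6.730°, 321.030°, 3.415°, 1.254°, 4.641°, 13.100°.
Largest gap = 321.030° ⇒ minimal covering band is its complement: 360° − 321.030° = 38.970°.
Band runs from +170.159° eastward to -150.871°, crossing the antimeridian.

38.970°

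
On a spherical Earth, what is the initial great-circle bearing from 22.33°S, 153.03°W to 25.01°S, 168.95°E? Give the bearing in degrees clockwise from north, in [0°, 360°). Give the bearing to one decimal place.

Δλ = 168.95 − -153.03 = 321.98°; wrapped into (−180°, 180°]: -38.02°.
θ = atan2( sin Δλ · cos φ₂ , cos φ₁ · sin φ₂ − sin φ₁ · cos φ₂ · cos Δλ )
  = atan2(-0.55818, -0.11982) = -102.116° → normalised to [0°, 360°): 257.884°.

257.9°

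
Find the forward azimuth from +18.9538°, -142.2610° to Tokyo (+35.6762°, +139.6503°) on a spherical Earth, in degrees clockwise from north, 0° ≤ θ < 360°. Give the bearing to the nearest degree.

302°

Δλ = 139.6503 − -142.2610 = 281.9113°; wrapped into (−180°, 180°]: -78.0887°.
θ = atan2( sin Δλ · cos φ₂ , cos φ₁ · sin φ₂ − sin φ₁ · cos φ₂ · cos Δλ )
  = atan2(-0.79484, 0.49713) = -57.976° → normalised to [0°, 360°): 302.024°.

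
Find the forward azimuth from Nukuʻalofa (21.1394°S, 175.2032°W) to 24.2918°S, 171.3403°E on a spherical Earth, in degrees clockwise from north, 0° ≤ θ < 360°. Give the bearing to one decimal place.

253.2°

Δλ = 171.3403 − -175.2032 = 346.5435°; wrapped into (−180°, 180°]: -13.4565°.
θ = atan2( sin Δλ · cos φ₂ , cos φ₁ · sin φ₂ − sin φ₁ · cos φ₂ · cos Δλ )
  = atan2(-0.21210, -0.06402) = -106.795° → normalised to [0°, 360°): 253.205°.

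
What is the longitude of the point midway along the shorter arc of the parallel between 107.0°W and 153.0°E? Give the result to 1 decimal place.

157.0°W

Signed shortest Δλ from -107.0° to +153.0° is -100.0°.
Midpoint longitude = -107.0° + (-100.0°)/2 = -107.0° − 50.0° = -157.0°.
(The naïve average (-107.0 + +153.0)/2 = 23.0° is on the wrong side of the globe.)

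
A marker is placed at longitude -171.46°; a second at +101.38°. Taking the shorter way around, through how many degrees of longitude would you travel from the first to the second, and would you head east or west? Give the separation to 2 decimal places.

87.16° west

Raw difference: 101.38 − -171.46 = 272.84°.
Normalise into (−180°, 180°]: 272.84° − 360° = -87.16°.
Negative ⇒ the second point lies to the west; separation 87.16°.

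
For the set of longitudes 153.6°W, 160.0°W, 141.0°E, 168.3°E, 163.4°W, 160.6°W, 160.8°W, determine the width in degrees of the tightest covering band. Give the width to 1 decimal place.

Sort the longitudes: -163.4°, -160.8°, -160.6°, -160.0°, -153.6°, +141.0°, +168.3°.
Eastward gaps between consecutive values (wrapping around): 2.6°, 0.2°, 0.6°, 6.4°, 294.6°, 27.3°, 28.3°.
Largest gap = 294.6° ⇒ minimal covering band is its complement: 360° − 294.6° = 65.4°.
Band runs from +141.0° eastward to -153.6°, crossing the antimeridian.

65.4°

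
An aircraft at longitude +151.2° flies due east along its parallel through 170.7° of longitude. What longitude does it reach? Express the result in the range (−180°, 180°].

-38.1°

Start at +151.2°; shift +170.7° → +321.9°.
+321.9° lies outside (−180°, 180°]; subtract 360° → -38.1°.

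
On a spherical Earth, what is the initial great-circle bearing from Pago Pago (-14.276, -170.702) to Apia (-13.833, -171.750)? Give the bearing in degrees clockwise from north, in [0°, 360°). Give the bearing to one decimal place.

293.4°

Δλ = -171.750 − -170.702 = -1.048°.
θ = atan2( sin Δλ · cos φ₂ , cos φ₁ · sin φ₂ − sin φ₁ · cos φ₂ · cos Δλ )
  = atan2(-0.01776, 0.00769) = -66.583° → normalised to [0°, 360°): 293.417°.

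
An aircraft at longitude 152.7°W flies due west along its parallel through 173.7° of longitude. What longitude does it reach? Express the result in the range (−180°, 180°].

33.6°E

Start at -152.7°; shift −173.7° → -326.4°.
-326.4° lies outside (−180°, 180°]; add 360° → +33.6°.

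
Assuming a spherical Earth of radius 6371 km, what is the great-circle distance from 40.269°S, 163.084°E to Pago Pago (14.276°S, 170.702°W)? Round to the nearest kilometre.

3851 km

Δλ = -170.702 − 163.084 = -333.786°; wrapped into (−180°, 180°]: 26.214°.
Δφ = -14.276 − -40.269 = 25.993°.
a = sin²(Δφ/2) + cos φ₁ · cos φ₂ · sin²(Δλ/2) = 0.088603.
c = 2·atan2(√a, √(1−a)) = 0.60448 rad → d = 6371·c ≈ 3851.17 km.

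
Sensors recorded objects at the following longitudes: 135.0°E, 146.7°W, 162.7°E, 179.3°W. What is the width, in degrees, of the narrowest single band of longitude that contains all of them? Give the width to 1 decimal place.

78.3°

Sort the longitudes: -179.3°, -146.7°, +135.0°, +162.7°.
Eastward gaps between consecutive values (wrapping around): 32.6°, 281.7°, 27.7°, 18.0°.
Largest gap = 281.7° ⇒ minimal covering band is its complement: 360° − 281.7° = 78.3°.
Band runs from +135.0° eastward to -146.7°, crossing the antimeridian.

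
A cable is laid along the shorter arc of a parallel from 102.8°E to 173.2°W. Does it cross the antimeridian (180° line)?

Naïve |-173.2 − 102.8| = 276.0° > 180°, so the shorter arc goes the other way round — across 180°.
Signed shortest Δλ = ((-173.2 − 102.8 + 180) mod 360) − 180 = 84.0°.
Going east by 84.0° from +102.8° passes through 180° before reaching -173.2°.

Yes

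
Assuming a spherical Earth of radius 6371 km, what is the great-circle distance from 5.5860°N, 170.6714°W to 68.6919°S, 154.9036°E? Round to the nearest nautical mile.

Δλ = 154.9036 − -170.6714 = 325.5750°; wrapped into (−180°, 180°]: -34.4250°.
Δφ = -68.6919 − 5.5860 = -74.2779°.
a = sin²(Δφ/2) + cos φ₁ · cos φ₂ · sin²(Δλ/2) = 0.396183.
c = 2·atan2(√a, √(1−a)) = 1.36164 rad → d = 6371·c ≈ 8675.02 km ≈ 4684.13 nmi.

4684 nmi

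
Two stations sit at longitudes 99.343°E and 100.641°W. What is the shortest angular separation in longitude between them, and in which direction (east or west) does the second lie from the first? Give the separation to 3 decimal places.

160.016° east

Raw difference: -100.641 − 99.343 = -199.984°.
Normalise into (−180°, 180°]: -199.984° + 360° = 160.016°.
Positive ⇒ the second point lies to the east; separation 160.016°.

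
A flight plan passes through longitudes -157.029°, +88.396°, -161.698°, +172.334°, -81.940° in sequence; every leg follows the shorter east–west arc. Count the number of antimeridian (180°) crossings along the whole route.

4

Leg 1: -157.029° → +88.396°, shortest Δλ = -114.575° (west) — crosses 180°.
Leg 2: +88.396° → -161.698°, shortest Δλ = 109.906° (east) — crosses 180°.
Leg 3: -161.698° → +172.334°, shortest Δλ = -25.968° (west) — crosses 180°.
Leg 4: +172.334° → -81.940°, shortest Δλ = 105.726° (east) — crosses 180°.
Total crossings: 4.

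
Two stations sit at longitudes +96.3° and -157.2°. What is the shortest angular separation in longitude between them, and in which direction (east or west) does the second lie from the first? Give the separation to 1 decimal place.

106.5° east

Raw difference: -157.2 − 96.3 = -253.5°.
Normalise into (−180°, 180°]: -253.5° + 360° = 106.5°.
Positive ⇒ the second point lies to the east; separation 106.5°.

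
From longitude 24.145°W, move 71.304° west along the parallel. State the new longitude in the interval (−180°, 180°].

95.449°W

Start at -24.145°; shift −71.304° → -95.449°.
-95.449° already lies in (−180°, 180°].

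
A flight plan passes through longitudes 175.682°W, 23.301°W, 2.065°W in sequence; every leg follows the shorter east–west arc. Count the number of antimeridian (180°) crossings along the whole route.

Leg 1: -175.682° → -23.301°, shortest Δλ = 152.381° (east) — does not cross 180°.
Leg 2: -23.301° → -2.065°, shortest Δλ = 21.236° (east) — does not cross 180°.
Total crossings: 0.

0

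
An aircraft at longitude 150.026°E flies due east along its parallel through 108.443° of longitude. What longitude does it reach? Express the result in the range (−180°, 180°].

101.531°W

Start at +150.026°; shift +108.443° → +258.469°.
+258.469° lies outside (−180°, 180°]; subtract 360° → -101.531°.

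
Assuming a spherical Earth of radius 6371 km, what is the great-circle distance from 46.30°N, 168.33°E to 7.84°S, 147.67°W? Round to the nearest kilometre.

Δλ = -147.67 − 168.33 = -316.00°; wrapped into (−180°, 180°]: 44.00°.
Δφ = -7.84 − 46.30 = -54.14°.
a = sin²(Δφ/2) + cos φ₁ · cos φ₂ · sin²(Δλ/2) = 0.303142.
c = 2·atan2(√a, √(1−a)) = 1.16613 rad → d = 6371·c ≈ 7429.39 km.

7429 km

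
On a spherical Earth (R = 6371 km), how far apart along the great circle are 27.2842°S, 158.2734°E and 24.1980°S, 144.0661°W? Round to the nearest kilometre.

Δλ = -144.0661 − 158.2734 = -302.3395°; wrapped into (−180°, 180°]: 57.6605°.
Δφ = -24.1980 − -27.2842 = 3.0862°.
a = sin²(Δφ/2) + cos φ₁ · cos φ₂ · sin²(Δλ/2) = 0.189229.
c = 2·atan2(√a, √(1−a)) = 0.90009 rad → d = 6371·c ≈ 5734.44 km.

5734 km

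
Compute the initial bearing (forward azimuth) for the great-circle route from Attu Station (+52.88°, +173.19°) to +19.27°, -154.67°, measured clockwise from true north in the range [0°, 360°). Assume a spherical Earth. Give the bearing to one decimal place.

131.1°

Δλ = -154.67 − 173.19 = -327.86°; wrapped into (−180°, 180°]: 32.14°.
θ = atan2( sin Δλ · cos φ₂ , cos φ₁ · sin φ₂ − sin φ₁ · cos φ₂ · cos Δλ )
  = atan2(0.50218, -0.43819) = 131.107° → normalised to [0°, 360°): 131.107°.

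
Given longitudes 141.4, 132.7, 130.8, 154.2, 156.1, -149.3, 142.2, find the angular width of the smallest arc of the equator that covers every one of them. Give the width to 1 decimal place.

79.9°

Sort the longitudes: -149.3°, +130.8°, +132.7°, +141.4°, +142.2°, +154.2°, +156.1°.
Eastward gaps between consecutive values (wrapping around): 280.1°, 1.9°, 8.7°, 0.8°, 12.0°, 1.9°, 54.6°.
Largest gap = 280.1° ⇒ minimal covering band is its complement: 360° − 280.1° = 79.9°.
Band runs from +130.8° eastward to -149.3°, crossing the antimeridian.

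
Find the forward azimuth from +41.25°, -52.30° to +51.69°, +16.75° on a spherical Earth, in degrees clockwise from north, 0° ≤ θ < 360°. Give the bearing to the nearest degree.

Δλ = 16.75 − -52.30 = 69.05°.
θ = atan2( sin Δλ · cos φ₂ , cos φ₁ · sin φ₂ − sin φ₁ · cos φ₂ · cos Δλ )
  = atan2(0.57894, 0.44380) = 52.527° → normalised to [0°, 360°): 52.527°.

53°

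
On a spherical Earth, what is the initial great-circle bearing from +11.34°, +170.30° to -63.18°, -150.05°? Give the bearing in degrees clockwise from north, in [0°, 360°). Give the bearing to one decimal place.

163.0°

Δλ = -150.05 − 170.30 = -320.35°; wrapped into (−180°, 180°]: 39.65°.
θ = atan2( sin Δλ · cos φ₂ , cos φ₁ · sin φ₂ − sin φ₁ · cos φ₂ · cos Δλ )
  = atan2(0.28790, -0.94331) = 163.028° → normalised to [0°, 360°): 163.028°.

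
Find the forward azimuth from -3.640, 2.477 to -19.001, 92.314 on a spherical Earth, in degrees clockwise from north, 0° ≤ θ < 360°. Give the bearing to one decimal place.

109.0°

Δλ = 92.314 − 2.477 = 89.837°.
θ = atan2( sin Δλ · cos φ₂ , cos φ₁ · sin φ₂ − sin φ₁ · cos φ₂ · cos Δλ )
  = atan2(0.94551, -0.32476) = 108.956° → normalised to [0°, 360°): 108.956°.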